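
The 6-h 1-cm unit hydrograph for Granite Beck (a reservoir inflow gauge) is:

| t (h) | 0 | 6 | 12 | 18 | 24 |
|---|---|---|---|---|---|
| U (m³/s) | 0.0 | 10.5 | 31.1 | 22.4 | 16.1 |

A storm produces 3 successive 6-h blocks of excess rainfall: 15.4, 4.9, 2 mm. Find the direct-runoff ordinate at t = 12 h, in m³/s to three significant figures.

By discrete convolution, Q_j = Σ (P_i / 10 mm) · U_{j−i}.
At t = 12 h (j=2): Q = (15.4/10)·31.1 + (4.9/10)·10.5 + (2/10)·0.0 = 53.0 m³/s.

Q ≈ 53.0 m³/s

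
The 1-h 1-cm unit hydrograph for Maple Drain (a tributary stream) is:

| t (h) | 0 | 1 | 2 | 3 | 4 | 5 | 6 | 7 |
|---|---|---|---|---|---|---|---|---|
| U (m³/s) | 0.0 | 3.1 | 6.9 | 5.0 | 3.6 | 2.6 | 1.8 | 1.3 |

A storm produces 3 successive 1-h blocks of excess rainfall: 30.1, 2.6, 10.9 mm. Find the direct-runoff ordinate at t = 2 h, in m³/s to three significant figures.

By discrete convolution, Q_j = Σ (P_i / 10 mm) · U_{j−i}.
At t = 2 h (j=2): Q = (30.1/10)·6.9 + (2.6/10)·3.1 + (10.9/10)·0.0 = 21.6 m³/s.

Q ≈ 21.6 m³/s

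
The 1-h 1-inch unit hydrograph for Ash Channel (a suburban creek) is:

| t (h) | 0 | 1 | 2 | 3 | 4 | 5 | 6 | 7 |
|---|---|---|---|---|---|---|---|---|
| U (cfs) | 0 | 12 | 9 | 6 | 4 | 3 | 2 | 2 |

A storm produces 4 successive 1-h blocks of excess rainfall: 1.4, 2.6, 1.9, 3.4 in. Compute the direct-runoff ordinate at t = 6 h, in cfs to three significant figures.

Q ≈ 38.6 cfs

By discrete convolution, Q_j = Σ (P_i / 1 in) · U_{j−i}.
At t = 6 h (j=6): Q = (1.4/1)·2 + (2.6/1)·3 + (1.9/1)·4 + (3.4/1)·6 = 38.6 cfs.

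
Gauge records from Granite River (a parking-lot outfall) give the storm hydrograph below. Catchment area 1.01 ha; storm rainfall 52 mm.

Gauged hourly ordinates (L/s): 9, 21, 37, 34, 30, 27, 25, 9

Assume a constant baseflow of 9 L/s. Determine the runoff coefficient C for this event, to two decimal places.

ΣQ_DR = 120.0 L/s; V = ΣQ_DR·Δt = 4.320 × 10^5 L.
Runoff depth d = V / A = 42.77 mm.
C = d / P = 42.77 / 52 = 0.82.

C ≈ 0.82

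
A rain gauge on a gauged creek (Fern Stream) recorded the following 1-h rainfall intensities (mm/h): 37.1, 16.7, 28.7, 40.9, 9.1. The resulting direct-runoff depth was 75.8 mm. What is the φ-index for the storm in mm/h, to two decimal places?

Only the 4 blocks with intensity above φ contribute runoff: 37.1, 16.7, 28.7, 40.9 mm/h.
Σ(I−φ)·Δt = d  ⇒  (37.1+16.7+28.7+40.9 − 4φ)·1 = 75.8
φ = (123.4 − 75.8/1) / 4 = 11.90 mm/h.

φ ≈ 11.90 mm/h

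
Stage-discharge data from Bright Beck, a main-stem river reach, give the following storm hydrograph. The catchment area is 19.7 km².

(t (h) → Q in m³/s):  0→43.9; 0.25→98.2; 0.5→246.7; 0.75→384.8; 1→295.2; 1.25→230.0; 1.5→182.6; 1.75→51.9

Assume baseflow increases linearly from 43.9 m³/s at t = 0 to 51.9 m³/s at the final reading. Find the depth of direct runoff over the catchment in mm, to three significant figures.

d ≈ 52.5 mm

Direct runoff: 0.00, 53.16, 200.51, 337.47, 246.73, 180.39, 131.84, 0.00 m³/s; ΣQ_DR = 1150 m³/s.
V = ΣQ_DR · Δt = 1150 × 900 s = 1.035 × 10^6 m³.
Over A = 19.7 km², depth = V / A = 52.5 mm.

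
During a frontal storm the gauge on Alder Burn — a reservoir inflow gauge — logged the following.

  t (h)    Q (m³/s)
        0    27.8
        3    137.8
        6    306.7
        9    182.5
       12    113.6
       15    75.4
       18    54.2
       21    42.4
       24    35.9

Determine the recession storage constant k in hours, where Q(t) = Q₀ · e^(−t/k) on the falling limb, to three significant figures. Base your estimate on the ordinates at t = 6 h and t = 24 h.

k ≈ 8.39 h

On the falling limb, Q drops from 306.7 to 35.9 m³/s between t = 6 h and t = 24 h (Δt = 18 h).
k = −Δt / ln(Q₂/Q₁) = −18 / ln(35.9/306.7) = 8.39 h.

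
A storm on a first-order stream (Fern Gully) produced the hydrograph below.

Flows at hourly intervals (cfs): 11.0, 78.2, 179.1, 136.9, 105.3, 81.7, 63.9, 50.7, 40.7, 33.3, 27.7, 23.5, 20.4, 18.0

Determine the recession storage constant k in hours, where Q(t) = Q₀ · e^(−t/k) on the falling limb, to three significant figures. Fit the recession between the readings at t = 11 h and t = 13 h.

k ≈ 7.50 h

On the falling limb, Q drops from 23.5 to 18.0 cfs between t = 11 h and t = 13 h (Δt = 2 h).
k = −Δt / ln(Q₂/Q₁) = −2 / ln(18.0/23.5) = 7.50 h.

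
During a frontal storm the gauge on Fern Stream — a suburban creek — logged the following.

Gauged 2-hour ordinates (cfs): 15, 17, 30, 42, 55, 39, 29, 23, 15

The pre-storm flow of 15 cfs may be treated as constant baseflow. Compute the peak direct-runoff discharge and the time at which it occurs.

Q_p = 40.0 cfs at t = 8 h

Subtracting baseflow gives direct-runoff ordinates: 0.0, 2.0, 15.0, 27.0, 40.0, 24.0, 14.0, 8.0, 0.0 cfs.
The maximum is 40.0 cfs, occurring at the reading for t = 8 h.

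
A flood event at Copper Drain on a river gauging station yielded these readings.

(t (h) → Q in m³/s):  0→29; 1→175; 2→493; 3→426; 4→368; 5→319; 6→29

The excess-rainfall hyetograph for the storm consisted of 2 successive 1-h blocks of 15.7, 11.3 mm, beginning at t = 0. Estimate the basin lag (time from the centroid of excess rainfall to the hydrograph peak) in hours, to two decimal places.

Centroid of excess rainfall: t_c = Σ P_i·t̄_i / ΣP_i = 0.9185 h (block centres at 0.5, 1.5 h).
Hydrograph peak occurs at t = 2 h, so basin lag t_L = 2 − 0.9185 = 1.08 h.

t_L ≈ 1.08 h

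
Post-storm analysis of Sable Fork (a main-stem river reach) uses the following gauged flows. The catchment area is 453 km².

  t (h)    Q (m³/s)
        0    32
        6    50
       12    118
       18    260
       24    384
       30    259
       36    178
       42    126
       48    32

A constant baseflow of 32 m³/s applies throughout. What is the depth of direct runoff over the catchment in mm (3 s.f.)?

Direct runoff: 0.0, 18.0, 86.0, 228.0, 352.0, 227.0, 146.0, 94.0, 0.0 m³/s; ΣQ_DR = 1151 m³/s.
V = ΣQ_DR · Δt = 1151 × 21600 s = 2.486 × 10^7 m³.
Over A = 453 km², depth = V / A = 54.9 mm.

d ≈ 54.9 mm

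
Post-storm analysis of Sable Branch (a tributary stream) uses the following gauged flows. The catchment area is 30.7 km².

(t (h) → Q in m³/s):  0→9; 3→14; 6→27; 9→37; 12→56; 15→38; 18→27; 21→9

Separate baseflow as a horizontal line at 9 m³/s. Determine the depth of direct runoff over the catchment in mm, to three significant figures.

d ≈ 51.0 mm

Direct runoff: 0.0, 5.0, 18.0, 28.0, 47.0, 29.0, 18.0, 0.0 m³/s; ΣQ_DR = 145.0 m³/s.
V = ΣQ_DR · Δt = 145.0 × 10800 s = 1.566 × 10^6 m³.
Over A = 30.7 km², depth = V / A = 51.0 mm.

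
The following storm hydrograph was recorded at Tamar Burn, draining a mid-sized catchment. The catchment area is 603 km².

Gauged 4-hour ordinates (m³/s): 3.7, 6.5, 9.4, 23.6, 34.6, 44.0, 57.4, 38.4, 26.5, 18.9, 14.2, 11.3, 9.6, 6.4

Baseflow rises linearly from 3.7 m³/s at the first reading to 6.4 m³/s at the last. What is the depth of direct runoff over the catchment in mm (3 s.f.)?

Direct runoff: 0.00, 2.59, 5.28, 19.28, 30.07, 39.26, 52.45, 33.25, 21.14, 13.33, 8.42, 5.32, 3.41, 0.00 m³/s; ΣQ_DR = 233.8 m³/s.
V = ΣQ_DR · Δt = 233.8 × 14400 s = 3.367 × 10^6 m³.
Over A = 603 km², depth = V / A = 5.58 mm.

d ≈ 5.58 mm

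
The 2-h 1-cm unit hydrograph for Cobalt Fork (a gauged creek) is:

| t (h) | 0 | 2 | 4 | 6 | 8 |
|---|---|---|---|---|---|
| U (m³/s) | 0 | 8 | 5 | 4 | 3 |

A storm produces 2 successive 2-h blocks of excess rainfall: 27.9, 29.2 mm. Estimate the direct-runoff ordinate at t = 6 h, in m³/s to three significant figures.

By discrete convolution, Q_j = Σ (P_i / 10 mm) · U_{j−i}.
At t = 6 h (j=3): Q = (27.9/10)·4 + (29.2/10)·5 = 25.8 m³/s.

Q ≈ 25.8 m³/s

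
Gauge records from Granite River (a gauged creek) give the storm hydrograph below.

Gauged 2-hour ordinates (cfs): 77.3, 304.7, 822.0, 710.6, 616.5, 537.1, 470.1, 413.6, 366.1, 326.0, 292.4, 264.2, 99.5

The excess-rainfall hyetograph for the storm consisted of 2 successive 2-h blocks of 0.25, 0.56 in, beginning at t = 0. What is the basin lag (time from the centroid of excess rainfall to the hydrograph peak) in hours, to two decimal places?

Centroid of excess rainfall: t_c = Σ P_i·t̄_i / ΣP_i = 2.3827 h (block centres at 1, 3 h).
Hydrograph peak occurs at t = 4 h, so basin lag t_L = 4 − 2.3827 = 1.62 h.

t_L ≈ 1.62 h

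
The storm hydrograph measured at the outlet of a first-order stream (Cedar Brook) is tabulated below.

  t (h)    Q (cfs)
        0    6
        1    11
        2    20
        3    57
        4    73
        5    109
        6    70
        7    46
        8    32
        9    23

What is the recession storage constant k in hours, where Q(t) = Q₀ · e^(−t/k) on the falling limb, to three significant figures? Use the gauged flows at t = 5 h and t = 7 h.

On the falling limb, Q drops from 109 to 46 cfs between t = 5 h and t = 7 h (Δt = 2 h).
k = −Δt / ln(Q₂/Q₁) = −2 / ln(46/109) = 2.32 h.

k ≈ 2.32 h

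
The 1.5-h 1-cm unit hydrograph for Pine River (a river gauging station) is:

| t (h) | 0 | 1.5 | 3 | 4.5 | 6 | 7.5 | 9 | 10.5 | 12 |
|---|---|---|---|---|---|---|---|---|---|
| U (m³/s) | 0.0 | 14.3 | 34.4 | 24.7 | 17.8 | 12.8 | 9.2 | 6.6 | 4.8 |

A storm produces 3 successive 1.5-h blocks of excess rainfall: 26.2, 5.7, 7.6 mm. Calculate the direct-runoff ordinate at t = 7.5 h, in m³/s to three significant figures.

Q ≈ 62.5 m³/s

By discrete convolution, Q_j = Σ (P_i / 10 mm) · U_{j−i}.
At t = 7.5 h (j=5): Q = (26.2/10)·12.8 + (5.7/10)·17.8 + (7.6/10)·24.7 = 62.5 m³/s.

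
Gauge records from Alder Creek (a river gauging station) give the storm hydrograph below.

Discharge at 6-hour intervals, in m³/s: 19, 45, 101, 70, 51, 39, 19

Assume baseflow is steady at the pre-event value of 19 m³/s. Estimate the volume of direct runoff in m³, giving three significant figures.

V ≈ 4.56 × 10^6 m³

Direct-runoff ordinates (Q − Q_b): 0.0, 26.0, 82.0, 51.0, 32.0, 20.0, 0.0 m³/s.
ΣQ_DR = 211.0 m³/s.
With Δt = 6 h = 21600 s, V = ΣQ_DR · Δt = 211.0 × 21600 = 4.56 × 10^6 m³.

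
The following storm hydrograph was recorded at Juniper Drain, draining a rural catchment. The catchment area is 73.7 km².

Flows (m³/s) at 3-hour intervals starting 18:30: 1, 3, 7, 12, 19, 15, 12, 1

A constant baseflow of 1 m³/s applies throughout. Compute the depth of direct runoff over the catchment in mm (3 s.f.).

Direct runoff: 0.0, 2.0, 6.0, 11.0, 18.0, 14.0, 11.0, 0.0 m³/s; ΣQ_DR = 62.00 m³/s.
V = ΣQ_DR · Δt = 62.00 × 10800 s = 6.696 × 10^5 m³.
Over A = 73.7 km², depth = V / A = 9.09 mm.

d ≈ 9.09 mm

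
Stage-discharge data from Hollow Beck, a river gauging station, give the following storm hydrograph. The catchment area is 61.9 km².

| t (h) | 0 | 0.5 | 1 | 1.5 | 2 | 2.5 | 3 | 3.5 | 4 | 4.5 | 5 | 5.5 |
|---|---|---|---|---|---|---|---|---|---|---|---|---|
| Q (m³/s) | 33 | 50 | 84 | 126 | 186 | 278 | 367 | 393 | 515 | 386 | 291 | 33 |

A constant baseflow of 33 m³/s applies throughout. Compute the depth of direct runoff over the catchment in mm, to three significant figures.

d ≈ 68.2 mm

Direct runoff: 0.0, 17.0, 51.0, 93.0, 153.0, 245.0, 334.0, 360.0, 482.0, 353.0, 258.0, 0.0 m³/s; ΣQ_DR = 2346 m³/s.
V = ΣQ_DR · Δt = 2346 × 1800 s = 4.223 × 10^6 m³.
Over A = 61.9 km², depth = V / A = 68.2 mm.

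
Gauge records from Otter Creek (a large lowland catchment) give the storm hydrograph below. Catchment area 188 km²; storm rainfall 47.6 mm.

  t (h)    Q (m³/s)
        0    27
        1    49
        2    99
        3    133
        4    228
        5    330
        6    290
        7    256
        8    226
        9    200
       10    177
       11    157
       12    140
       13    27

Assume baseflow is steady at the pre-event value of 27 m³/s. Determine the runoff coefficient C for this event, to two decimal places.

ΣQ_DR = 1961 m³/s; V = ΣQ_DR·Δt = 7.060 × 10^6 m³.
Runoff depth d = V / A = 37.55 mm.
C = d / P = 37.55 / 47.6 = 0.79.

C ≈ 0.79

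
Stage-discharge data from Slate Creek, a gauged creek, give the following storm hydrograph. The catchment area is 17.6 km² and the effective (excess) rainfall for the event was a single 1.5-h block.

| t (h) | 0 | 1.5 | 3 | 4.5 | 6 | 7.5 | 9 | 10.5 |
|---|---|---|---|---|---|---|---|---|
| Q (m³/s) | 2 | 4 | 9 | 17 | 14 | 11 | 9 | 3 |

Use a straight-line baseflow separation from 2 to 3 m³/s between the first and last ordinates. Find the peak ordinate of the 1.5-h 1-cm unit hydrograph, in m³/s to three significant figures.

Direct runoff: 0.00, 1.86, 6.71, 14.57, 11.43, 8.29, 6.14, 0.00 m³/s; ΣQ_DR = 49.00 m³/s, peak = 14.57 m³/s.
Runoff depth d = ΣQ_DR·Δt / A = 49.00 × 5400 / (17.6 km²) = 15.03 mm.
The 1-cm UH is the DRH scaled by (10 mm)/d, so U_p = 14.57 × 10/15.03 = 9.69 m³/s.

U_p ≈ 9.69 m³/s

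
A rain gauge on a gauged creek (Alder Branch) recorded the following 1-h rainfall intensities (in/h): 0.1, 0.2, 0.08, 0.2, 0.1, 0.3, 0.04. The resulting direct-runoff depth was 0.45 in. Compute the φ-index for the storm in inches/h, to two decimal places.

φ ≈ 0.09 in/h

Only the 5 blocks with intensity above φ contribute runoff: 0.1, 0.2, 0.2, 0.1, 0.3 in/h.
Σ(I−φ)·Δt = d  ⇒  (0.1+0.2+0.2+0.1+0.3 − 5φ)·1 = 0.45
φ = (0.9000 − 0.45/1) / 5 = 0.09 in/h.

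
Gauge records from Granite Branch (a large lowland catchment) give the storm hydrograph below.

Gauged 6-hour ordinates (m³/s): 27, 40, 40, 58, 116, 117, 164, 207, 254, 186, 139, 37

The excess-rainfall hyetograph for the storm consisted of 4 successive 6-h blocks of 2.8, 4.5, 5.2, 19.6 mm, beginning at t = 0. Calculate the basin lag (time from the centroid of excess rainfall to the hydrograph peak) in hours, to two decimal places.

t_L ≈ 31.22 h

Centroid of excess rainfall: t_c = Σ P_i·t̄_i / ΣP_i = 16.7757 h (block centres at 3, 9, 15, 21 h).
Hydrograph peak occurs at t = 48 h, so basin lag t_L = 48 − 16.7757 = 31.22 h.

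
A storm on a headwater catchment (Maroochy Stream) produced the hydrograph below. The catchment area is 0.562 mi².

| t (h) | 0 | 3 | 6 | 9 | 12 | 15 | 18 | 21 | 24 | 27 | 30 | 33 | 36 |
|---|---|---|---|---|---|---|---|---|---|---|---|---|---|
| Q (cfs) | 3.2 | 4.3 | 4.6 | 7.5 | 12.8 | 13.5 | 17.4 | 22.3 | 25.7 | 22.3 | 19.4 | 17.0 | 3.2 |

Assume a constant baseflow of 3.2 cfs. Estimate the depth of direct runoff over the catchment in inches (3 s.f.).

d ≈ 1.09 in

Direct runoff: 0.0, 1.1, 1.4, 4.3, 9.6, 10.3, 14.2, 19.1, 22.5, 19.1, 16.2, 13.8, 0.0 cfs; ΣQ_DR = 131.6 cfs.
V = ΣQ_DR · Δt = 131.6 × 10800 s = 1.421 × 10^6 ft³.
Over A = 0.562 mi², depth = V / A = 1.09 in.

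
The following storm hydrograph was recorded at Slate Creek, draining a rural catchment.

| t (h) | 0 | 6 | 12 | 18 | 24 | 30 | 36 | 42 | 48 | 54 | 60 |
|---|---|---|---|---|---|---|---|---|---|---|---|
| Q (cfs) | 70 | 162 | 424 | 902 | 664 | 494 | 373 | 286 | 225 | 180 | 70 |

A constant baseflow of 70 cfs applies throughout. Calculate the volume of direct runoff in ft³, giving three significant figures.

V ≈ 6.65 × 10^7 ft³

Direct-runoff ordinates (Q − Q_b): 0.0, 92.0, 354.0, 832.0, 594.0, 424.0, 303.0, 216.0, 155.0, 110.0, 0.0 cfs.
ΣQ_DR = 3080 cfs.
With Δt = 6 h = 21600 s, V = ΣQ_DR · Δt = 3080 × 21600 = 6.65 × 10^7 ft³.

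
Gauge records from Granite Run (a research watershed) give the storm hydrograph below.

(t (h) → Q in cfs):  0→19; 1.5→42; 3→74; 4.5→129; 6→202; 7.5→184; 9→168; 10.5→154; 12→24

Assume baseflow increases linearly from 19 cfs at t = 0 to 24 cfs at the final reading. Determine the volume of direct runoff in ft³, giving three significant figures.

Direct-runoff ordinates (Q − Q_b): 0.00, 22.38, 53.75, 108.12, 180.50, 161.88, 145.25, 130.62, 0.00 cfs.
ΣQ_DR = 802.5 cfs.
With Δt = 1.5 h = 5400 s, V = ΣQ_DR · Δt = 802.5 × 5400 = 4.33 × 10^6 ft³.

V ≈ 4.33 × 10^6 ft³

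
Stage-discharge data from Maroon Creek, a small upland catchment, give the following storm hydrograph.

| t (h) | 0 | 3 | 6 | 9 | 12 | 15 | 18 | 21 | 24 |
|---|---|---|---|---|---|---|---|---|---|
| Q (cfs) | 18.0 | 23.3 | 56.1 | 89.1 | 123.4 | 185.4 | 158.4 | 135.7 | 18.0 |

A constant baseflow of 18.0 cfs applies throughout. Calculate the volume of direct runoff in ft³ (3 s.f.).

Direct-runoff ordinates (Q − Q_b): 0.0, 5.3, 38.1, 71.1, 105.4, 167.4, 140.4, 117.7, 0.0 cfs.
ΣQ_DR = 645.4 cfs.
With Δt = 3 h = 10800 s, V = ΣQ_DR · Δt = 645.4 × 10800 = 6.97 × 10^6 ft³.

V ≈ 6.97 × 10^6 ft³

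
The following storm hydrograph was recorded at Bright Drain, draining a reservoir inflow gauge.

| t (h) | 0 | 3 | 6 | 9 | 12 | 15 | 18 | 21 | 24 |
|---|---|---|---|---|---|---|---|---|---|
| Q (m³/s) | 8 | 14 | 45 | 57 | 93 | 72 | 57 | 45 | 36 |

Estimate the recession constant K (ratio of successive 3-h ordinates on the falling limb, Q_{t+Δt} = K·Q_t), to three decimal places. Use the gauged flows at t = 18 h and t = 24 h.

K ≈ 0.795

Using the recession-limb readings at t = 18 h and t = 24 h: Q falls from 57 to 36 m³/s over 2 intervals.
K = (Q₂/Q₁)^(1/2) = (36/57)^(1/2) = 0.795.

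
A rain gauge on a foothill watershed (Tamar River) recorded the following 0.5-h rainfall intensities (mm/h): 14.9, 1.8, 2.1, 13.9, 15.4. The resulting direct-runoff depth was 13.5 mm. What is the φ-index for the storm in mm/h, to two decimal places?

Only the 3 blocks with intensity above φ contribute runoff: 14.9, 13.9, 15.4 mm/h.
Σ(I−φ)·Δt = d  ⇒  (14.9+13.9+15.4 − 3φ)·0.5 = 13.5
φ = (44.20 − 13.5/0.5) / 3 = 5.73 mm/h.

φ ≈ 5.73 mm/h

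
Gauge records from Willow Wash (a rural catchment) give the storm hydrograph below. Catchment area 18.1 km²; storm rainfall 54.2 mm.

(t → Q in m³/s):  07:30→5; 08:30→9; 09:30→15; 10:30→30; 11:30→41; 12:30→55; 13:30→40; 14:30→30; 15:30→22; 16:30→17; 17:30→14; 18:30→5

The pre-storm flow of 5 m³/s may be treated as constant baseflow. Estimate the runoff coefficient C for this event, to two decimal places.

C ≈ 0.82

ΣQ_DR = 223.0 m³/s; V = ΣQ_DR·Δt = 8.028 × 10^5 m³.
Runoff depth d = V / A = 44.35 mm.
C = d / P = 44.35 / 54.2 = 0.82.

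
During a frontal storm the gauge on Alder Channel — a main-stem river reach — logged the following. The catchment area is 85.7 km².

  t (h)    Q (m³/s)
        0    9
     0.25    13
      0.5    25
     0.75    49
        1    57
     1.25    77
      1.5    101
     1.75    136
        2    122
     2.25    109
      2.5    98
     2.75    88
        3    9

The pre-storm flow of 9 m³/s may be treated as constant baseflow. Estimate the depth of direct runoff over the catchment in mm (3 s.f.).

d ≈ 8.15 mm

Direct runoff: 0.0, 4.0, 16.0, 40.0, 48.0, 68.0, 92.0, 127.0, 113.0, 100.0, 89.0, 79.0, 0.0 m³/s; ΣQ_DR = 776.0 m³/s.
V = ΣQ_DR · Δt = 776.0 × 900 s = 6.984 × 10^5 m³.
Over A = 85.7 km², depth = V / A = 8.15 mm.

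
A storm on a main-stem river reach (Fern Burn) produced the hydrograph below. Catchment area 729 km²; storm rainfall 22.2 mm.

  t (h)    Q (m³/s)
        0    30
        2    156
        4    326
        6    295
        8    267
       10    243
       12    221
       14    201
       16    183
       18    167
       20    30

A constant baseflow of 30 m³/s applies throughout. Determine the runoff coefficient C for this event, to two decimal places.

ΣQ_DR = 1789 m³/s; V = ΣQ_DR·Δt = 1.288 × 10^7 m³.
Runoff depth d = V / A = 17.67 mm.
C = d / P = 17.67 / 22.2 = 0.80.

C ≈ 0.80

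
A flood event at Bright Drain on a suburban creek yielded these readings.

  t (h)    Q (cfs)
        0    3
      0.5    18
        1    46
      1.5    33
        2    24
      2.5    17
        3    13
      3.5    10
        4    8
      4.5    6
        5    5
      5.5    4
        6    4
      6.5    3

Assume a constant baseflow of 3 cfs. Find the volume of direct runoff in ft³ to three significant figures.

V ≈ 2.74 × 10^5 ft³

Direct-runoff ordinates (Q − Q_b): 0.0, 15.0, 43.0, 30.0, 21.0, 14.0, 10.0, 7.0, 5.0, 3.0, 2.0, 1.0, 1.0, 0.0 cfs.
ΣQ_DR = 152.0 cfs.
With Δt = 0.5 h = 1800 s, V = ΣQ_DR · Δt = 152.0 × 1800 = 2.74 × 10^5 ft³.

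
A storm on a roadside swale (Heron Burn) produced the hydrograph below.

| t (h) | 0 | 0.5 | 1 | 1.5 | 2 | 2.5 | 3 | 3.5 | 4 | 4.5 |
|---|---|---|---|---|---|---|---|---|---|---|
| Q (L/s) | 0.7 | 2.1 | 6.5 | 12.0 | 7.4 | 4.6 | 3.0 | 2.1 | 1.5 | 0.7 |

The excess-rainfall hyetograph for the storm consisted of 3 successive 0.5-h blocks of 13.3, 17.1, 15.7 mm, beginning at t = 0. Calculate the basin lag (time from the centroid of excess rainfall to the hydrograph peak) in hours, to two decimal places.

t_L ≈ 0.72 h

Centroid of excess rainfall: t_c = Σ P_i·t̄_i / ΣP_i = 0.7760 h (block centres at 0.25, 0.75, 1.25 h).
Hydrograph peak occurs at t = 1.5 h, so basin lag t_L = 1.5 − 0.7760 = 0.72 h.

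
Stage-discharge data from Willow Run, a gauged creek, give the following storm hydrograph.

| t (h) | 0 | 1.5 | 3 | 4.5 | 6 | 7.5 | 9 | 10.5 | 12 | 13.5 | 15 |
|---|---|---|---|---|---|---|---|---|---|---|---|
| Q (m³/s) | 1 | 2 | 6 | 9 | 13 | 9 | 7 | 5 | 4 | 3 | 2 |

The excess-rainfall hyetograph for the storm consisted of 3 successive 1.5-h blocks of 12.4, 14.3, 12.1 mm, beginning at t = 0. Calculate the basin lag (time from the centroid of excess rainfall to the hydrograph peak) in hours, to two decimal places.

t_L ≈ 3.76 h

Centroid of excess rainfall: t_c = Σ P_i·t̄_i / ΣP_i = 2.2384 h (block centres at 0.75, 2.25, 3.75 h).
Hydrograph peak occurs at t = 6 h, so basin lag t_L = 6 − 2.2384 = 3.76 h.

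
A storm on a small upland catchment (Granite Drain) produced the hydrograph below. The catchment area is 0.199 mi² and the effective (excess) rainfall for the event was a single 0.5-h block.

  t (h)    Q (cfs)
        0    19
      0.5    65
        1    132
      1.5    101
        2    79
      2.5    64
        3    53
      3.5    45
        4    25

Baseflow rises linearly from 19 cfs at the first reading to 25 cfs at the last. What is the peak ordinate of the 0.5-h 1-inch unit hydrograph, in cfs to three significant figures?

Direct runoff: 0.00, 45.25, 111.50, 79.75, 57.00, 41.25, 29.50, 20.75, 0.00 cfs; ΣQ_DR = 385.0 cfs, peak = 111.50 cfs.
Runoff depth d = ΣQ_DR·Δt / A = 385.0 × 1800 / (0.199 mi²) = 1.499 in.
The 1-inch UH is the DRH scaled by (1 in)/d, so U_p = 111.50 × 1/1.499 = 74.4 cfs.

U_p ≈ 74.4 cfs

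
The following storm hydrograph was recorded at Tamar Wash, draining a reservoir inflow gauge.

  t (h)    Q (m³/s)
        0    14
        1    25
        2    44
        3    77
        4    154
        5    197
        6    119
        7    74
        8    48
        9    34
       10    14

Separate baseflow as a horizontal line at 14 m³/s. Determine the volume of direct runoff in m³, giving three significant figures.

V ≈ 2.33 × 10^6 m³

Direct-runoff ordinates (Q − Q_b): 0.0, 11.0, 30.0, 63.0, 140.0, 183.0, 105.0, 60.0, 34.0, 20.0, 0.0 m³/s.
ΣQ_DR = 646.0 m³/s.
With Δt = 1 h = 3600 s, V = ΣQ_DR · Δt = 646.0 × 3600 = 2.33 × 10^6 m³.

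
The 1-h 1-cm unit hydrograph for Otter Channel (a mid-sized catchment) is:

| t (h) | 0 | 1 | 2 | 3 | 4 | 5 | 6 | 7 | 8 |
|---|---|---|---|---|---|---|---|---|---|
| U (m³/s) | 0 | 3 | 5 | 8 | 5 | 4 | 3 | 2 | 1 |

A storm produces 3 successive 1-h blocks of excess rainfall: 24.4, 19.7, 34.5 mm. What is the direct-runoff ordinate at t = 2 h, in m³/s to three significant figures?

Q ≈ 18.1 m³/s

By discrete convolution, Q_j = Σ (P_i / 10 mm) · U_{j−i}.
At t = 2 h (j=2): Q = (24.4/10)·5 + (19.7/10)·3 + (34.5/10)·0 = 18.1 m³/s.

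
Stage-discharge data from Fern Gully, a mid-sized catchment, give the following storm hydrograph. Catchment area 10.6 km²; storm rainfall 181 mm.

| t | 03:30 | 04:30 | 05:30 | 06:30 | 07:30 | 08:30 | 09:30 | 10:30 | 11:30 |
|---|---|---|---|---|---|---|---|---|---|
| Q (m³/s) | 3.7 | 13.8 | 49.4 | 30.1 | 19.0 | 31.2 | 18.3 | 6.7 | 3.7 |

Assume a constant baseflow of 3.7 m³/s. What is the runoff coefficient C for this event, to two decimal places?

ΣQ_DR = 142.6 m³/s; V = ΣQ_DR·Δt = 5.134 × 10^5 m³.
Runoff depth d = V / A = 48.43 mm.
C = d / P = 48.43 / 181 = 0.27.

C ≈ 0.27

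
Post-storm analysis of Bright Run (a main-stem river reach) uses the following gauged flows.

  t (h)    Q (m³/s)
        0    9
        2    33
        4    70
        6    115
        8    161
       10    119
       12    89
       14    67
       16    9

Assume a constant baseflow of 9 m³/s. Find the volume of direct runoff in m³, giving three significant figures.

V ≈ 4.26 × 10^6 m³

Direct-runoff ordinates (Q − Q_b): 0.0, 24.0, 61.0, 106.0, 152.0, 110.0, 80.0, 58.0, 0.0 m³/s.
ΣQ_DR = 591.0 m³/s.
With Δt = 2 h = 7200 s, V = ΣQ_DR · Δt = 591.0 × 7200 = 4.26 × 10^6 m³.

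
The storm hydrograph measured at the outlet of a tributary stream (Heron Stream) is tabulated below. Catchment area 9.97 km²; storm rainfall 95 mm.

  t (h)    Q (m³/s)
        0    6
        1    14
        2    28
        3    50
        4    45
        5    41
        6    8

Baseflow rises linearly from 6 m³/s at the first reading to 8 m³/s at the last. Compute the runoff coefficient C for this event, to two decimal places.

ΣQ_DR = 143.0 m³/s; V = ΣQ_DR·Δt = 5.148 × 10^5 m³.
Runoff depth d = V / A = 51.63 mm.
C = d / P = 51.63 / 95 = 0.54.

C ≈ 0.54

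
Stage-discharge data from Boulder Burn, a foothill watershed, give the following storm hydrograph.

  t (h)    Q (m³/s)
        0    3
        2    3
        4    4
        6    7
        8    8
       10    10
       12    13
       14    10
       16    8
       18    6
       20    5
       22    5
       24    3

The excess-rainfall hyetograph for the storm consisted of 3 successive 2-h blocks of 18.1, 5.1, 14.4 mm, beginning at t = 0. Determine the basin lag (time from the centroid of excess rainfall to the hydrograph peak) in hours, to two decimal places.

Centroid of excess rainfall: t_c = Σ P_i·t̄_i / ΣP_i = 2.8032 h (block centres at 1, 3, 5 h).
Hydrograph peak occurs at t = 12 h, so basin lag t_L = 12 − 2.8032 = 9.20 h.

t_L ≈ 9.20 h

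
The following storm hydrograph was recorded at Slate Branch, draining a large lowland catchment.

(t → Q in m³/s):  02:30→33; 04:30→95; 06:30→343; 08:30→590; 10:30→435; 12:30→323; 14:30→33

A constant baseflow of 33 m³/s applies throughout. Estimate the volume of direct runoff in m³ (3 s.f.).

V ≈ 1.17 × 10^7 m³

Direct-runoff ordinates (Q − Q_b): 0.0, 62.0, 310.0, 557.0, 402.0, 290.0, 0.0 m³/s.
ΣQ_DR = 1621 m³/s.
With Δt = 2 h = 7200 s, V = ΣQ_DR · Δt = 1621 × 7200 = 1.17 × 10^7 m³.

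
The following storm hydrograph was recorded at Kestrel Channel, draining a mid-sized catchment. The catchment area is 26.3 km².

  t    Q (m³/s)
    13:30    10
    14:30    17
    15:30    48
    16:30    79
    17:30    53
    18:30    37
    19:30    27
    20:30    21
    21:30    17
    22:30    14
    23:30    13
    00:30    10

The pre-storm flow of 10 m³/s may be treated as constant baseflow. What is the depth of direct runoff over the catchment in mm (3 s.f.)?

d ≈ 30.9 mm

Direct runoff: 0.0, 7.0, 38.0, 69.0, 43.0, 27.0, 17.0, 11.0, 7.0, 4.0, 3.0, 0.0 m³/s; ΣQ_DR = 226.0 m³/s.
V = ΣQ_DR · Δt = 226.0 × 3600 s = 8.136 × 10^5 m³.
Over A = 26.3 km², depth = V / A = 30.9 mm.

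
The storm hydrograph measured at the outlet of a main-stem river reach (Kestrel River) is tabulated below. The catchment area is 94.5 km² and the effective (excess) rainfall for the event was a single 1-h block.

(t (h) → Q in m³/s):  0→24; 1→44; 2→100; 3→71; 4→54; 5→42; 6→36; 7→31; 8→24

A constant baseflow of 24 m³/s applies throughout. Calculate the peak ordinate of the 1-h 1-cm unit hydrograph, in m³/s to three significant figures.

U_p ≈ 95.0 m³/s

Direct runoff: 0.0, 20.0, 76.0, 47.0, 30.0, 18.0, 12.0, 7.0, 0.0 m³/s; ΣQ_DR = 210.0 m³/s, peak = 76.0 m³/s.
Runoff depth d = ΣQ_DR·Δt / A = 210.0 × 3600 / (94.5 km²) = 8.000 mm.
The 1-cm UH is the DRH scaled by (10 mm)/d, so U_p = 76.0 × 10/8.000 = 95.0 m³/s.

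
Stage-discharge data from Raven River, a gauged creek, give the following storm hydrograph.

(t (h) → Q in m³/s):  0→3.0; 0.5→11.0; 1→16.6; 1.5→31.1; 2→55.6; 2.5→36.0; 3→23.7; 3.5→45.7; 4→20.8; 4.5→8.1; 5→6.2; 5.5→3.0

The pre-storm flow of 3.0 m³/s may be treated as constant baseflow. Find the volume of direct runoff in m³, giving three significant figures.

Direct-runoff ordinates (Q − Q_b): 0.0, 8.0, 13.6, 28.1, 52.6, 33.0, 20.7, 42.7, 17.8, 5.1, 3.2, 0.0 m³/s.
ΣQ_DR = 224.8 m³/s.
With Δt = 0.5 h = 1800 s, V = ΣQ_DR · Δt = 224.8 × 1800 = 4.05 × 10^5 m³.

V ≈ 4.05 × 10^5 m³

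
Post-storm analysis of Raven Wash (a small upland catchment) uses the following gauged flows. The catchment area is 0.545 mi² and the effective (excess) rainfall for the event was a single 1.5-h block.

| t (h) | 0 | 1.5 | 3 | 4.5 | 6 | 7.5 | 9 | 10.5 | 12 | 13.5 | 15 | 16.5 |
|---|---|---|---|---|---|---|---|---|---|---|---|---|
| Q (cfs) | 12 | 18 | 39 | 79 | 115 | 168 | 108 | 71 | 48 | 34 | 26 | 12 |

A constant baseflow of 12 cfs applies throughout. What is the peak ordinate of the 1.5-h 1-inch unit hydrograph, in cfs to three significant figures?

U_p ≈ 62.4 cfs

Direct runoff: 0.0, 6.0, 27.0, 67.0, 103.0, 156.0, 96.0, 59.0, 36.0, 22.0, 14.0, 0.0 cfs; ΣQ_DR = 586.0 cfs, peak = 156.0 cfs.
Runoff depth d = ΣQ_DR·Δt / A = 586.0 × 5400 / (0.545 mi²) = 2.499 in.
The 1-inch UH is the DRH scaled by (1 in)/d, so U_p = 156.0 × 1/2.499 = 62.4 cfs.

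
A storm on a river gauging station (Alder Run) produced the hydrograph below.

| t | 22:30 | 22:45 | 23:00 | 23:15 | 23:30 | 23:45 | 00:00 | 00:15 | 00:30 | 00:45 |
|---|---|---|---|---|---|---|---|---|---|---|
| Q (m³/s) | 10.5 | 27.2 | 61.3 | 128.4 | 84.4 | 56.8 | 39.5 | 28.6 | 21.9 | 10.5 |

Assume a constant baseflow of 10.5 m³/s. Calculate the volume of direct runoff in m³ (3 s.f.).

V ≈ 3.28 × 10^5 m³

Direct-runoff ordinates (Q − Q_b): 0.0, 16.7, 50.8, 117.9, 73.9, 46.3, 29.0, 18.1, 11.4, 0.0 m³/s.
ΣQ_DR = 364.1 m³/s.
With Δt = 0.25 h = 900 s, V = ΣQ_DR · Δt = 364.1 × 900 = 3.28 × 10^5 m³.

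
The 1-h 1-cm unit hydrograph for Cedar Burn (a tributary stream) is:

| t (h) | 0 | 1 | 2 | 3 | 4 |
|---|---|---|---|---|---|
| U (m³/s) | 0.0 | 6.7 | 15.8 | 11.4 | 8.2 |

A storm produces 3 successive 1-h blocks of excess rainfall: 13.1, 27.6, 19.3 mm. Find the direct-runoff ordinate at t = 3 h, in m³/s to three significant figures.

Q ≈ 71.5 m³/s

By discrete convolution, Q_j = Σ (P_i / 10 mm) · U_{j−i}.
At t = 3 h (j=3): Q = (13.1/10)·11.4 + (27.6/10)·15.8 + (19.3/10)·6.7 = 71.5 m³/s.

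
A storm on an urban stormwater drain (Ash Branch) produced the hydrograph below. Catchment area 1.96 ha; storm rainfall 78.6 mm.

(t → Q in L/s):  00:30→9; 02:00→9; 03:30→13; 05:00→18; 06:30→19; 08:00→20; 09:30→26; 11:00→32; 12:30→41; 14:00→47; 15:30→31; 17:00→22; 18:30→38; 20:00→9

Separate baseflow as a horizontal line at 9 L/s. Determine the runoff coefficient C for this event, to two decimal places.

ΣQ_DR = 208.0 L/s; V = ΣQ_DR·Δt = 1.123 × 10^6 L.
Runoff depth d = V / A = 57.31 mm.
C = d / P = 57.31 / 78.6 = 0.73.

C ≈ 0.73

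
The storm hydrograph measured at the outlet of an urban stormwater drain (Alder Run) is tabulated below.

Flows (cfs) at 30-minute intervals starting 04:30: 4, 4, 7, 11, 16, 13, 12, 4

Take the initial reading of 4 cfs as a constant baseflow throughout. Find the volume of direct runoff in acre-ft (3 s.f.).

Direct-runoff ordinates (Q − Q_b): 0.0, 0.0, 3.0, 7.0, 12.0, 9.0, 8.0, 0.0 cfs.
ΣQ_DR = 39.00 cfs.
With Δt = 0.5 h = 1800 s, V = ΣQ_DR · Δt = 39.00 × 1800 = 70200 ft³ = 1.61 acre-ft.

V ≈ 1.61 acre-ft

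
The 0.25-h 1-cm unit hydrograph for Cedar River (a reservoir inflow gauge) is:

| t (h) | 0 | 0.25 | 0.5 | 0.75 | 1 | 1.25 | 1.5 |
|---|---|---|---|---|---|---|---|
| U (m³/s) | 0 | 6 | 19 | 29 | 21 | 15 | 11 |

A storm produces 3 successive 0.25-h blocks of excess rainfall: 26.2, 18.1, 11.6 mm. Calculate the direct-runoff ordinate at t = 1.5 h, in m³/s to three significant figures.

By discrete convolution, Q_j = Σ (P_i / 10 mm) · U_{j−i}.
At t = 1.5 h (j=6): Q = (26.2/10)·11 + (18.1/10)·15 + (11.6/10)·21 = 80.3 m³/s.

Q ≈ 80.3 m³/s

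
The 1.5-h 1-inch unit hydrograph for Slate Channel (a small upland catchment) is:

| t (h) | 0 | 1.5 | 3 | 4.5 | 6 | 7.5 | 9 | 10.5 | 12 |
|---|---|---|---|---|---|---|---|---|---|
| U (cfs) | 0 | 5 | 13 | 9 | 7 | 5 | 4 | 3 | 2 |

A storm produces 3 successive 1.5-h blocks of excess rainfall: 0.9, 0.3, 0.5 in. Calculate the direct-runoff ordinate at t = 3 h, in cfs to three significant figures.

By discrete convolution, Q_j = Σ (P_i / 1 in) · U_{j−i}.
At t = 3 h (j=2): Q = (0.9/1)·13 + (0.3/1)·5 + (0.5/1)·0 = 13.2 cfs.

Q ≈ 13.2 cfs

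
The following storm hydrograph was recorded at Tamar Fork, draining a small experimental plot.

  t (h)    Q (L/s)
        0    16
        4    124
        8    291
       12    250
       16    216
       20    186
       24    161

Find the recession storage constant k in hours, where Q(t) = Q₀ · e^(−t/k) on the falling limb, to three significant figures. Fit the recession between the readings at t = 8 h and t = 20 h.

On the falling limb, Q drops from 291 to 186 L/s between t = 8 h and t = 20 h (Δt = 12 h).
k = −Δt / ln(Q₂/Q₁) = −12 / ln(186/291) = 26.8 h.

k ≈ 26.8 h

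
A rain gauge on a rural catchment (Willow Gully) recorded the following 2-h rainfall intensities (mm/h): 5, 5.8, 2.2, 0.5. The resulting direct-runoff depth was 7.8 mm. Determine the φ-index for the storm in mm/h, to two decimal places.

Only the 2 blocks with intensity above φ contribute runoff: 5, 5.8 mm/h.
Σ(I−φ)·Δt = d  ⇒  (5+5.8 − 2φ)·2 = 7.8
φ = (10.80 − 7.8/2) / 2 = 3.45 mm/h.

φ ≈ 3.45 mm/h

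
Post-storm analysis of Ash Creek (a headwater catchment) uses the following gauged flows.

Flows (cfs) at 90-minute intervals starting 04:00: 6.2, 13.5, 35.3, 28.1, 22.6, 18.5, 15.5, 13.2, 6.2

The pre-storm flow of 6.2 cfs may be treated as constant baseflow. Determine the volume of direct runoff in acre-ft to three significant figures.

V ≈ 12.8 acre-ft

Direct-runoff ordinates (Q − Q_b): 0.0, 7.3, 29.1, 21.9, 16.4, 12.3, 9.3, 7.0, 0.0 cfs.
ΣQ_DR = 103.3 cfs.
With Δt = 1.5 h = 5400 s, V = ΣQ_DR · Δt = 103.3 × 5400 = 5.58 × 10^5 ft³ = 12.8 acre-ft.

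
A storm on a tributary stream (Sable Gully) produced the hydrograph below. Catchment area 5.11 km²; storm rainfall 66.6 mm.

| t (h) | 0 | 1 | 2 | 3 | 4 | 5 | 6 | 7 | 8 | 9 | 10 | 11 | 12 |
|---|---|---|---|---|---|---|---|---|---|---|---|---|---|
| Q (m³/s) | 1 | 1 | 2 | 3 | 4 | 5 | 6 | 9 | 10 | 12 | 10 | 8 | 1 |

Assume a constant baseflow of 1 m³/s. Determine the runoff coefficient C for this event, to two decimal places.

C ≈ 0.62

ΣQ_DR = 59.00 m³/s; V = ΣQ_DR·Δt = 2.124 × 10^5 m³.
Runoff depth d = V / A = 41.57 mm.
C = d / P = 41.57 / 66.6 = 0.62.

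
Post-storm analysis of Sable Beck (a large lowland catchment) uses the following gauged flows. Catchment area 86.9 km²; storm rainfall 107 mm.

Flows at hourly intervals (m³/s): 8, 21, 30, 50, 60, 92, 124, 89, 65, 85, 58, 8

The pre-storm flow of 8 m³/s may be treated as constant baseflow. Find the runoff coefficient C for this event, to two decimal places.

ΣQ_DR = 594.0 m³/s; V = ΣQ_DR·Δt = 2.138 × 10^6 m³.
Runoff depth d = V / A = 24.61 mm.
C = d / P = 24.61 / 107 = 0.23.

C ≈ 0.23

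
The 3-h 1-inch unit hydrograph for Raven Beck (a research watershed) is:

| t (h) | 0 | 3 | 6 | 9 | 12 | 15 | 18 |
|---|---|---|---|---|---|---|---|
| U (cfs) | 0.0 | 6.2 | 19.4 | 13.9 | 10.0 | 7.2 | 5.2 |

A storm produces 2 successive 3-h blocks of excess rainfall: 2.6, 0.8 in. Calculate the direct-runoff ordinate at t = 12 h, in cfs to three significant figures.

By discrete convolution, Q_j = Σ (P_i / 1 in) · U_{j−i}.
At t = 12 h (j=4): Q = (2.6/1)·10.0 + (0.8/1)·13.9 = 37.1 cfs.

Q ≈ 37.1 cfs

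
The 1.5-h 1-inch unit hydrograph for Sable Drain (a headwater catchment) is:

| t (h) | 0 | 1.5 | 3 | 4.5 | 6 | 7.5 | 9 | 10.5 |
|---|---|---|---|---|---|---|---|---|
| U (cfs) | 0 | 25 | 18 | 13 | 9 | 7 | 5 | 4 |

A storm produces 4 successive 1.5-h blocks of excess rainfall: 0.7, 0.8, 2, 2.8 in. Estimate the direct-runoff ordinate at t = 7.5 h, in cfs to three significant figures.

Q ≈ 88.5 cfs

By discrete convolution, Q_j = Σ (P_i / 1 in) · U_{j−i}.
At t = 7.5 h (j=5): Q = (0.7/1)·7 + (0.8/1)·9 + (2/1)·13 + (2.8/1)·18 = 88.5 cfs.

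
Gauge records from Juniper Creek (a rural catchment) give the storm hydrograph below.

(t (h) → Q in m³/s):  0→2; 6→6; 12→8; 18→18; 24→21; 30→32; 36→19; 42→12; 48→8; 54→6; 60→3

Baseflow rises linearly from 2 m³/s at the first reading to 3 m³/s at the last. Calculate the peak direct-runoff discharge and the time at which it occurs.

Q_p = 29.50 m³/s at t = 30 h

Subtracting baseflow gives direct-runoff ordinates: 0.00, 3.90, 5.80, 15.70, 18.60, 29.50, 16.40, 9.30, 5.20, 3.10, 0.00 m³/s.
The maximum is 29.50 m³/s, occurring at the reading for t = 30 h.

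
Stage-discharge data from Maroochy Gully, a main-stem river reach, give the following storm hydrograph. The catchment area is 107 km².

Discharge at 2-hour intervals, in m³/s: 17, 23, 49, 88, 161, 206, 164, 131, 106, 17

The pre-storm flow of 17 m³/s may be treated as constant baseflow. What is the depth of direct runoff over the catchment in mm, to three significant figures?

Direct runoff: 0.0, 6.0, 32.0, 71.0, 144.0, 189.0, 147.0, 114.0, 89.0, 0.0 m³/s; ΣQ_DR = 792.0 m³/s.
V = ΣQ_DR · Δt = 792.0 × 7200 s = 5.702 × 10^6 m³.
Over A = 107 km², depth = V / A = 53.3 mm.

d ≈ 53.3 mm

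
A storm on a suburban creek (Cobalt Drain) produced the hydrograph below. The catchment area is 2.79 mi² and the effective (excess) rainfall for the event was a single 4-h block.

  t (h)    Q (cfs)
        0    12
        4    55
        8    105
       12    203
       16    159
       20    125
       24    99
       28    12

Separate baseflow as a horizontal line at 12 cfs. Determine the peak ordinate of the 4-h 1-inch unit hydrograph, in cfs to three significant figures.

Direct runoff: 0.0, 43.0, 93.0, 191.0, 147.0, 113.0, 87.0, 0.0 cfs; ΣQ_DR = 674.0 cfs, peak = 191.0 cfs.
Runoff depth d = ΣQ_DR·Δt / A = 674.0 × 14400 / (2.79 mi²) = 1.497 in.
The 1-inch UH is the DRH scaled by (1 in)/d, so U_p = 191.0 × 1/1.497 = 128 cfs.

U_p ≈ 128 cfs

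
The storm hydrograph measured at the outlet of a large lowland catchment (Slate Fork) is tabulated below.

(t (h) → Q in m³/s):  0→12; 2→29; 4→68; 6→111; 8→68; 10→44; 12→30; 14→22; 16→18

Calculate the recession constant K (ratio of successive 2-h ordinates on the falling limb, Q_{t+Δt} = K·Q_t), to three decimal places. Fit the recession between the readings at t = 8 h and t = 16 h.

K ≈ 0.717

Using the recession-limb readings at t = 8 h and t = 16 h: Q falls from 68 to 18 m³/s over 4 intervals.
K = (Q₂/Q₁)^(1/4) = (18/68)^(1/4) = 0.717.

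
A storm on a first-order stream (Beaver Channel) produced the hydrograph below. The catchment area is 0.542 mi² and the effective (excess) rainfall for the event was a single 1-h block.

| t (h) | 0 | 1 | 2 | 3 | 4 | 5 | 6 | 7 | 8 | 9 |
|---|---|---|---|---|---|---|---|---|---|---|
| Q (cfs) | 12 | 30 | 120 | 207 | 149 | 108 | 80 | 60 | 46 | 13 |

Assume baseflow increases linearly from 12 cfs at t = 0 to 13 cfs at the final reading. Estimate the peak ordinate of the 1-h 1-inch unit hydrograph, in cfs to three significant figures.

Direct runoff: 0.00, 17.89, 107.78, 194.67, 136.56, 95.44, 67.33, 47.22, 33.11, 0.00 cfs; ΣQ_DR = 700.0 cfs, peak = 194.67 cfs.
Runoff depth d = ΣQ_DR·Δt / A = 700.0 × 3600 / (0.542 mi²) = 2.001 in.
The 1-inch UH is the DRH scaled by (1 in)/d, so U_p = 194.67 × 1/2.001 = 97.3 cfs.

U_p ≈ 97.3 cfs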